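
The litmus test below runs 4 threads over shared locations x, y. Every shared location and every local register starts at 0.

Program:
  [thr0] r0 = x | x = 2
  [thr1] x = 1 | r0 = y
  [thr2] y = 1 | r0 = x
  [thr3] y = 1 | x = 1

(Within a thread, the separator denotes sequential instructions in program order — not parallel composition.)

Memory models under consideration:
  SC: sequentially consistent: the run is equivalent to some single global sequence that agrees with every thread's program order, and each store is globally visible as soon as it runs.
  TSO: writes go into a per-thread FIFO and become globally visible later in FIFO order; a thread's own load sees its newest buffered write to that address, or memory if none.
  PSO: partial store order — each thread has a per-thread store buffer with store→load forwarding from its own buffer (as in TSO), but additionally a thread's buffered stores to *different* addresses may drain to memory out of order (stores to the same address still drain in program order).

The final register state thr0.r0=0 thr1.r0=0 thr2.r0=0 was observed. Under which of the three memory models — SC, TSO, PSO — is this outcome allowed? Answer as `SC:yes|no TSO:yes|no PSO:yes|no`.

outcome vector order: (thr0.r0,thr1.r0,thr2.r0)
SC: 10 outcomes — {001, 002, 010, 011, 012, 101, 102, 110, 111, 112}
TSO: 12 outcomes — {000, 001, 002, 010, 011, 012, 100, 101, 102, 110, 111, 112}
PSO: 12 outcomes — {000, 001, 002, 010, 011, 012, 100, 101, 102, 110, 111, 112}
target 000 ∈ {TSO,PSO}

SC:no TSO:yes PSO:yes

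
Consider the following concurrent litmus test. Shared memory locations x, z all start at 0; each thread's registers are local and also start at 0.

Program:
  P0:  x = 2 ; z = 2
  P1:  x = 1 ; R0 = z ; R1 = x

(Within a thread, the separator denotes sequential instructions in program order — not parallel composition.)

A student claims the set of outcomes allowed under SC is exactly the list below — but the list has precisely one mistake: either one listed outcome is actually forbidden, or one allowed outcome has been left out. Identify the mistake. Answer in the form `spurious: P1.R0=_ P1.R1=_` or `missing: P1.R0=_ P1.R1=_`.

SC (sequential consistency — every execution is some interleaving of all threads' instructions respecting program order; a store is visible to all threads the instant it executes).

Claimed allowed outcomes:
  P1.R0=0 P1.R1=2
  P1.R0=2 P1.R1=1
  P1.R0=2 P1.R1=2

outcome vector order: (P1.R0,P1.R1)
SC (4): <0 1> <0 2> <2 1> <2 2>
SC∖claimed = {<0 1>}

missing: P1.R0=0 P1.R1=1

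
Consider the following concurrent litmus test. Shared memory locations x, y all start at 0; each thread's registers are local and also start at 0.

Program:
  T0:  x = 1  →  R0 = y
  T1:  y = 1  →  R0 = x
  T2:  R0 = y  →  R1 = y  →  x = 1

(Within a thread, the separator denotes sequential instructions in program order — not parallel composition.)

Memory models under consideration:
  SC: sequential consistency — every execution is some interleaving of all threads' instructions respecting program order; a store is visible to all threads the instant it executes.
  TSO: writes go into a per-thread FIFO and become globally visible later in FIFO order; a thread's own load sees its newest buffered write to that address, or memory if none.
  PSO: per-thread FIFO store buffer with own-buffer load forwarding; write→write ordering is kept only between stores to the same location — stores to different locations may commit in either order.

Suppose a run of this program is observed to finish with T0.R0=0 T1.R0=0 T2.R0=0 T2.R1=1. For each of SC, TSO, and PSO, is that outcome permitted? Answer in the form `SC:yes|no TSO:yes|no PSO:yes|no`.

outcome vector order: (T0.R0,T1.R0,T2.R0,T2.R1)
SC: 9 outcomes — {0100, 0101, 0111, 1000, 1001, 1011, 1100, 1101, 1111}
TSO: 12 outcomes — {0000, 0001, 0011, 0100, 0101, 0111, 1000, 1001, 1011, 1100, 1101, 1111}
PSO: 12 outcomes — {0000, 0001, 0011, 0100, 0101, 0111, 1000, 1001, 1011, 1100, 1101, 1111}
target 0001 ∈ {TSO,PSO}

SC:no TSO:yes PSO:yes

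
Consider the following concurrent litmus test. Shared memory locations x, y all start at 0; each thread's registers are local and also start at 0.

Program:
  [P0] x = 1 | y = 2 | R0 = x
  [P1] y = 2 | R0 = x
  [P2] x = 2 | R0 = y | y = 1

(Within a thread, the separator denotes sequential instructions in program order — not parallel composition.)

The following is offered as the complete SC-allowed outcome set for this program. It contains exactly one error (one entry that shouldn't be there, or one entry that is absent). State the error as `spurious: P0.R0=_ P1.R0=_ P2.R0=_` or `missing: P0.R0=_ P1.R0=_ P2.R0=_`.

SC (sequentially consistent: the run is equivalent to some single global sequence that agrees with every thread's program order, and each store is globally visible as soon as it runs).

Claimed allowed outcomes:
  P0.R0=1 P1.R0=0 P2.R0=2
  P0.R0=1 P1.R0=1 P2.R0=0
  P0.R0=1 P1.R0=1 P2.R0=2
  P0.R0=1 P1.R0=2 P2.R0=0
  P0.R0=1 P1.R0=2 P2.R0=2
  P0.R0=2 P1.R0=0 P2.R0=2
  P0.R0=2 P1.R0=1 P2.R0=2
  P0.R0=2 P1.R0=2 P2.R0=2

outcome vector order: (P0.R0,P1.R0,P2.R0)
SC: 9 outcomes — {(1,0,2); (1,1,0); (1,1,2); (1,2,0); (1,2,2); (2,0,2); (2,1,2); (2,2,0); (2,2,2)}
SC∖claimed = {(2,2,0)}

missing: P0.R0=2 P1.R0=2 P2.R0=0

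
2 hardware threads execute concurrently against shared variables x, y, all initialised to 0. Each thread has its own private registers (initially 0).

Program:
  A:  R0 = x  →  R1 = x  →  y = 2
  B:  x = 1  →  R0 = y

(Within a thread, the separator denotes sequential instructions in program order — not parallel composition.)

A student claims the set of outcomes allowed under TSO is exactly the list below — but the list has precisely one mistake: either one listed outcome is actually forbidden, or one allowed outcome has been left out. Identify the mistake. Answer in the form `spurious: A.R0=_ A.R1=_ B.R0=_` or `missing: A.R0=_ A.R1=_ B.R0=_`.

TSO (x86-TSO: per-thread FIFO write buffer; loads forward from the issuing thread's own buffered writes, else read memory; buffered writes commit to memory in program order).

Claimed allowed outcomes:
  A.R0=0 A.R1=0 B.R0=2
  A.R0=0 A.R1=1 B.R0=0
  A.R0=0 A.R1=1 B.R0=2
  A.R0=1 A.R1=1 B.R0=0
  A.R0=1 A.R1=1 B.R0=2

missing: A.R0=0 A.R1=0 B.R0=0

outcome vector order: (A.R0,A.R1,B.R0)
TSO (6): 0/0/0 0/0/2 0/1/0 0/1/2 1/1/0 1/1/2
TSO∖claimed = {0/0/0}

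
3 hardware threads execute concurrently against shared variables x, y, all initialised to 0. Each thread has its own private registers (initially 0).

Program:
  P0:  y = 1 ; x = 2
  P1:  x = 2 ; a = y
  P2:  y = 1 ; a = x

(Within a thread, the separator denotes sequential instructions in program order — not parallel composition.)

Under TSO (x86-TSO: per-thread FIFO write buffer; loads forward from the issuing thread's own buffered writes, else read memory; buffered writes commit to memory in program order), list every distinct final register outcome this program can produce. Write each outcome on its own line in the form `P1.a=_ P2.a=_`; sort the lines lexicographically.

P1.a=0 P2.a=0
P1.a=0 P2.a=2
P1.a=1 P2.a=0
P1.a=1 P2.a=2

outcome vector order: (P1.a,P2.a)
|TSO outcomes| = 4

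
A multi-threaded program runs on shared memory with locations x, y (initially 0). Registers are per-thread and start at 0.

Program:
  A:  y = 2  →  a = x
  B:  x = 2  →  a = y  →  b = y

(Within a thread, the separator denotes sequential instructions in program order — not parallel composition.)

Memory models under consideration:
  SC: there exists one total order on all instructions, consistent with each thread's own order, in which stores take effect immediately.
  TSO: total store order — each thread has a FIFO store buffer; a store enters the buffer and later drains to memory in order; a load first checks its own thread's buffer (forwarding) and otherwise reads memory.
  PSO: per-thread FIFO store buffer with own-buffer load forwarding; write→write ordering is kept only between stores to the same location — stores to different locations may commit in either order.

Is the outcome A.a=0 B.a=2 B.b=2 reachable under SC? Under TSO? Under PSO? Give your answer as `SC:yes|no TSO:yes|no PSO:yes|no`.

SC:yes TSO:yes PSO:yes

outcome vector order: (A.a,B.a,B.b)
SC: 4 outcomes — {022 200 202 222}
TSO: 6 outcomes — {000 002 022 200 202 222}
PSO: 6 outcomes — {000 002 022 200 202 222}
target 022 ∈ {SC,TSO,PSO}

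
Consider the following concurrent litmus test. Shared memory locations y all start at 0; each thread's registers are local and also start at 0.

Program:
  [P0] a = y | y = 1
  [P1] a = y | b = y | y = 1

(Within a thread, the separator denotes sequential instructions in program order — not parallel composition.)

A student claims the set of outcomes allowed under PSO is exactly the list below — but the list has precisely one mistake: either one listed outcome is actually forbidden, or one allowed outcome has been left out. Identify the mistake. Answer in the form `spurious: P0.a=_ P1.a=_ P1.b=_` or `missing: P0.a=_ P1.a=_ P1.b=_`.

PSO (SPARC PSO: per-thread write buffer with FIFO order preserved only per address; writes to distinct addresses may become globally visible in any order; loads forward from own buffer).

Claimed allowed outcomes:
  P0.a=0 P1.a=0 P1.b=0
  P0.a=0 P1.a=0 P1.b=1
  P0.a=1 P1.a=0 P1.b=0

missing: P0.a=0 P1.a=1 P1.b=1

outcome vector order: (P0.a,P1.a,P1.b)
[PSO] allowed = {000, 001, 011, 100}
PSO∖claimed = {011}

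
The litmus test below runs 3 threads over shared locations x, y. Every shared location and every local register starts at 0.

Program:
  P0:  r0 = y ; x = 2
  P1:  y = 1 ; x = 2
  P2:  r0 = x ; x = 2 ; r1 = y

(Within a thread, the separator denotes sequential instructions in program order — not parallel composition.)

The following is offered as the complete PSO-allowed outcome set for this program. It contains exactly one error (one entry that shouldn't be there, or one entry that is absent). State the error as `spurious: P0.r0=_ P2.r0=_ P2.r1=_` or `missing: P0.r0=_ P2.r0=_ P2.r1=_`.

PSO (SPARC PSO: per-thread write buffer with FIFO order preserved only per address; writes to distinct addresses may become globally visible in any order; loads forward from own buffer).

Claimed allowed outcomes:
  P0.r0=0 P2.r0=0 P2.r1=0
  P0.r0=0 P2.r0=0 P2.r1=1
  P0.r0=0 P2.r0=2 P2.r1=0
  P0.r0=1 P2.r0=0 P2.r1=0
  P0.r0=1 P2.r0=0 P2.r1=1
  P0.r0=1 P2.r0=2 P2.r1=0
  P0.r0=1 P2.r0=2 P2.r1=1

missing: P0.r0=0 P2.r0=2 P2.r1=1

outcome vector order: (P0.r0,P2.r0,P2.r1)
PSO: 8 outcomes — {(0,0,0); (0,0,1); (0,2,0); (0,2,1); (1,0,0); (1,0,1); (1,2,0); (1,2,1)}
PSO∖claimed = {(0,2,1)}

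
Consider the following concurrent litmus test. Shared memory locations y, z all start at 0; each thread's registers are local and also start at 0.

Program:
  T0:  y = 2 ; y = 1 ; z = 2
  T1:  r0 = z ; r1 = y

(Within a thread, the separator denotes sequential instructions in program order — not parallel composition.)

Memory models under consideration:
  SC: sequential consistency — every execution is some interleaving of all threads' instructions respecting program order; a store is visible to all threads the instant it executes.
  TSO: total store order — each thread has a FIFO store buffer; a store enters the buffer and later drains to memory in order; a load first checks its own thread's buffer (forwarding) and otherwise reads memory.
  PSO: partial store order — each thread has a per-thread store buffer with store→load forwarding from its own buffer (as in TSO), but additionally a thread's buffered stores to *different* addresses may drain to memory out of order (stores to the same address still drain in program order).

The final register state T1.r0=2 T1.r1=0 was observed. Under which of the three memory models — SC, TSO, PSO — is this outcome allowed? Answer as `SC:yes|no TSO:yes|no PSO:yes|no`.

SC:no TSO:no PSO:yes

outcome vector order: (T1.r0,T1.r1)
under SC → (0,0), (0,1), (0,2), (2,1)
under TSO → (0,0), (0,1), (0,2), (2,1)
under PSO → (0,0), (0,1), (0,2), (2,0), (2,1), (2,2)
target (2,0) ∈ {PSO}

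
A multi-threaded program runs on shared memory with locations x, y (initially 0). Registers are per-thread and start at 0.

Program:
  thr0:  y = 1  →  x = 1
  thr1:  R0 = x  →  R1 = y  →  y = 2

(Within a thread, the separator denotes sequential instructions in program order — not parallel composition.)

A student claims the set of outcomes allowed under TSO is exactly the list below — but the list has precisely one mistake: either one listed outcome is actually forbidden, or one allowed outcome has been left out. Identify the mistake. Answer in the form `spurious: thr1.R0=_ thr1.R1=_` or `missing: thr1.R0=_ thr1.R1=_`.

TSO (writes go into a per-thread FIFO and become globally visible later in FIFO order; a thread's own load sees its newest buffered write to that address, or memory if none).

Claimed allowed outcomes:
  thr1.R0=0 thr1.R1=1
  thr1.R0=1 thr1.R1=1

missing: thr1.R0=0 thr1.R1=0

outcome vector order: (thr1.R0,thr1.R1)
[TSO] allowed = {0/0, 0/1, 1/1}
TSO∖claimed = {0/0}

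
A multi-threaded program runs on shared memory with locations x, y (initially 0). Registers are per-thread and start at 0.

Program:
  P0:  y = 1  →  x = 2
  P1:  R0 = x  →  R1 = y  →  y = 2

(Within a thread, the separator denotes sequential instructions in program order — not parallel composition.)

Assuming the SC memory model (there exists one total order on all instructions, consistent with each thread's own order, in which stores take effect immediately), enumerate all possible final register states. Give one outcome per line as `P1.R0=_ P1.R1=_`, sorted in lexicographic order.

P1.R0=0 P1.R1=0
P1.R0=0 P1.R1=1
P1.R0=2 P1.R1=1

outcome vector order: (P1.R0,P1.R1)
|SC outcomes| = 3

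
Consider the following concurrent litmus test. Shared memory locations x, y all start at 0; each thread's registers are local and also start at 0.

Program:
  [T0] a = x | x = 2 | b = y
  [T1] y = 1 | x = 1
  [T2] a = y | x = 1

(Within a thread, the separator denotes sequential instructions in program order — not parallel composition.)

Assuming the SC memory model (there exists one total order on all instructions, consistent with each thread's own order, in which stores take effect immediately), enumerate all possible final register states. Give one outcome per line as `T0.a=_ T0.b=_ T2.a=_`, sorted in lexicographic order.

T0.a=0 T0.b=0 T2.a=0
T0.a=0 T0.b=0 T2.a=1
T0.a=0 T0.b=1 T2.a=0
T0.a=0 T0.b=1 T2.a=1
T0.a=1 T0.b=0 T2.a=0
T0.a=1 T0.b=1 T2.a=0
T0.a=1 T0.b=1 T2.a=1

outcome vector order: (T0.a,T0.b,T2.a)
|SC outcomes| = 7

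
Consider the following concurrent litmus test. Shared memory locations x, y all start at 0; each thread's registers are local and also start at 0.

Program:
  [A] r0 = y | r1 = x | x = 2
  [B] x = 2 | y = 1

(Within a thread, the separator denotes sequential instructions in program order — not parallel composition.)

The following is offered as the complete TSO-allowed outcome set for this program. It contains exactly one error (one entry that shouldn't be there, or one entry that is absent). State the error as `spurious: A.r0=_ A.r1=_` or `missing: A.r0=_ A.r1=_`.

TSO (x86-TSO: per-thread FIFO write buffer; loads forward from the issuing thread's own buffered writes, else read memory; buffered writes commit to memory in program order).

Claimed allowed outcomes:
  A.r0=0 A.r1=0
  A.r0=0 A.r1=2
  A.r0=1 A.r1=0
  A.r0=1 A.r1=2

outcome vector order: (A.r0,A.r1)
[TSO] allowed = {0/0; 0/2; 1/2}
claimed∖TSO = {1/0}

spurious: A.r0=1 A.r1=0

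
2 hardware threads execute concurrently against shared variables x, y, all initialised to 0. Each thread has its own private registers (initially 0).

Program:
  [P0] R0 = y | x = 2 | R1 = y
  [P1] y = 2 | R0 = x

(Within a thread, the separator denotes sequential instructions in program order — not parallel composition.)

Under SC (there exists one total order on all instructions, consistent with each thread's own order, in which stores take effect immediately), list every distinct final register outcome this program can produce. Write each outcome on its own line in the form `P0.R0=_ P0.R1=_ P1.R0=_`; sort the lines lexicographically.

outcome vector order: (P0.R0,P0.R1,P1.R0)
|SC outcomes| = 5

P0.R0=0 P0.R1=0 P1.R0=2
P0.R0=0 P0.R1=2 P1.R0=0
P0.R0=0 P0.R1=2 P1.R0=2
P0.R0=2 P0.R1=2 P1.R0=0
P0.R0=2 P0.R1=2 P1.R0=2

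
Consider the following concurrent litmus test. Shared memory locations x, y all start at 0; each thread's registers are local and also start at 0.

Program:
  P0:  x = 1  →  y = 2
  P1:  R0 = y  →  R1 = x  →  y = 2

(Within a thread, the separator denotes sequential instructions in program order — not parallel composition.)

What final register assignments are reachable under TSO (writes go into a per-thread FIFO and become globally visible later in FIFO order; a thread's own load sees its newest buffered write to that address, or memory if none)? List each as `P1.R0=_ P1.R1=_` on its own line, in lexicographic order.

outcome vector order: (P1.R0,P1.R1)
|TSO outcomes| = 3

P1.R0=0 P1.R1=0
P1.R0=0 P1.R1=1
P1.R0=2 P1.R1=1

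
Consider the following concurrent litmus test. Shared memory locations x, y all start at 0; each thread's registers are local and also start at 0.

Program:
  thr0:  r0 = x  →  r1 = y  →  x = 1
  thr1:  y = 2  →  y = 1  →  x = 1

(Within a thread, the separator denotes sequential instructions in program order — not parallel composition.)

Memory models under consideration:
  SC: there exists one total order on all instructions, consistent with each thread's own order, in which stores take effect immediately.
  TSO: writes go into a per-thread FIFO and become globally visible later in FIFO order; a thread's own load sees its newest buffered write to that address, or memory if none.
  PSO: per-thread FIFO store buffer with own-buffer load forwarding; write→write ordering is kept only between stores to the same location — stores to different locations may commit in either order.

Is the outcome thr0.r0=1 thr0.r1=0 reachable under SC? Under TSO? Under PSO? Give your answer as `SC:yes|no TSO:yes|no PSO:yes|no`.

outcome vector order: (thr0.r0,thr0.r1)
SC: 4 outcomes — {0/0; 0/1; 0/2; 1/1}
TSO: 4 outcomes — {0/0; 0/1; 0/2; 1/1}
PSO: 6 outcomes — {0/0; 0/1; 0/2; 1/0; 1/1; 1/2}
target 1/0 ∈ {PSO}

SC:no TSO:no PSO:yes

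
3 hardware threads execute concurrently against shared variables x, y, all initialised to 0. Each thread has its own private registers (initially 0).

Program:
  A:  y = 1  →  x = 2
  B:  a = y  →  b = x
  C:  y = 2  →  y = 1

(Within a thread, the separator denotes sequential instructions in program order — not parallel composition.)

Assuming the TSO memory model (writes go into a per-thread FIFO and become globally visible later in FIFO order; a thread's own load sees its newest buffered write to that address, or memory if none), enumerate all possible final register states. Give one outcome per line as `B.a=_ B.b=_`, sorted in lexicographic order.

B.a=0 B.b=0
B.a=0 B.b=2
B.a=1 B.b=0
B.a=1 B.b=2
B.a=2 B.b=0
B.a=2 B.b=2

outcome vector order: (B.a,B.b)
|TSO outcomes| = 6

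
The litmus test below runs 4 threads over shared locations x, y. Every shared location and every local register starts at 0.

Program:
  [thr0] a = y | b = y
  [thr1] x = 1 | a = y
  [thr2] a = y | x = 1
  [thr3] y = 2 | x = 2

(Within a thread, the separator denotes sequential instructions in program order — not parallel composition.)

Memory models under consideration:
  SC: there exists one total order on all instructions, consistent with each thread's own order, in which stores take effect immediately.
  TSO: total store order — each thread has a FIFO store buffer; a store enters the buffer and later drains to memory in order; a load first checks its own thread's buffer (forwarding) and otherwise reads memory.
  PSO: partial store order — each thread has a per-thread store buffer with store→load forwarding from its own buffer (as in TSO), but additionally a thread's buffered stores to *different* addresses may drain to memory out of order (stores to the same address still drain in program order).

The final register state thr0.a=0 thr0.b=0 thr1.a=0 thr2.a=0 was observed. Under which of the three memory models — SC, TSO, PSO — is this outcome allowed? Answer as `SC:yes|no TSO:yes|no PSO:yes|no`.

SC:yes TSO:yes PSO:yes

outcome vector order: (thr0.a,thr0.b,thr1.a,thr2.a)
under SC → <0 0 0 0>; <0 0 0 2>; <0 0 2 0>; <0 0 2 2>; <0 2 0 0>; <0 2 0 2>; <0 2 2 0>; <0 2 2 2>; <2 2 0 0>; <2 2 0 2>; <2 2 2 0>; <2 2 2 2>
under TSO → <0 0 0 0>; <0 0 0 2>; <0 0 2 0>; <0 0 2 2>; <0 2 0 0>; <0 2 0 2>; <0 2 2 0>; <0 2 2 2>; <2 2 0 0>; <2 2 0 2>; <2 2 2 0>; <2 2 2 2>
under PSO → <0 0 0 0>; <0 0 0 2>; <0 0 2 0>; <0 0 2 2>; <0 2 0 0>; <0 2 0 2>; <0 2 2 0>; <0 2 2 2>; <2 2 0 0>; <2 2 0 2>; <2 2 2 0>; <2 2 2 2>
target <0 0 0 0> ∈ {SC,TSO,PSO}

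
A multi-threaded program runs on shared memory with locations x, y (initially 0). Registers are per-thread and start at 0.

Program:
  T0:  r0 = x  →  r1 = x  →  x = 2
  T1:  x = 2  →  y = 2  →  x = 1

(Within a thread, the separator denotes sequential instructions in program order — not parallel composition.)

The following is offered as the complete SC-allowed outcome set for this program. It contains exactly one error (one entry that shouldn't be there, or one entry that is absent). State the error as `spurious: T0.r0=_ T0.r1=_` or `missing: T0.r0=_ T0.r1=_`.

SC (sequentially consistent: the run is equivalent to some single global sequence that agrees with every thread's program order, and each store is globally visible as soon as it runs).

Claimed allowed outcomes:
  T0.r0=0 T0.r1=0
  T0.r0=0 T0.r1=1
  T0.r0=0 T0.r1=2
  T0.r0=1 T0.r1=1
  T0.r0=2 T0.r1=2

outcome vector order: (T0.r0,T0.r1)
[SC] allowed = {00; 01; 02; 11; 21; 22}
SC∖claimed = {21}

missing: T0.r0=2 T0.r1=1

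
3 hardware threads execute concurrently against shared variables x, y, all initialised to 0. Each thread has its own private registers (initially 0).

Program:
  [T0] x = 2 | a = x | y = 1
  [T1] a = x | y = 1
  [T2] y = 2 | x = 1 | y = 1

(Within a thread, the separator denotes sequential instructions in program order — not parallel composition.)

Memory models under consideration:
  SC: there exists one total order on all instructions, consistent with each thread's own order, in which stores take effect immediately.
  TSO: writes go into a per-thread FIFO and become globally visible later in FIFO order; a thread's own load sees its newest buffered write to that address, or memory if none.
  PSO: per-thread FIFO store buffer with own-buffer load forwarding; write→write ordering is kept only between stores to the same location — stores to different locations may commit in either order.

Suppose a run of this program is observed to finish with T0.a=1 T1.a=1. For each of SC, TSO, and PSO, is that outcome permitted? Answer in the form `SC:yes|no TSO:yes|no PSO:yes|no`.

outcome vector order: (T0.a,T1.a)
under SC → 10; 11; 12; 20; 21; 22
under TSO → 10; 11; 12; 20; 21; 22
under PSO → 10; 11; 12; 20; 21; 22
target 11 ∈ {SC,TSO,PSO}

SC:yes TSO:yes PSO:yes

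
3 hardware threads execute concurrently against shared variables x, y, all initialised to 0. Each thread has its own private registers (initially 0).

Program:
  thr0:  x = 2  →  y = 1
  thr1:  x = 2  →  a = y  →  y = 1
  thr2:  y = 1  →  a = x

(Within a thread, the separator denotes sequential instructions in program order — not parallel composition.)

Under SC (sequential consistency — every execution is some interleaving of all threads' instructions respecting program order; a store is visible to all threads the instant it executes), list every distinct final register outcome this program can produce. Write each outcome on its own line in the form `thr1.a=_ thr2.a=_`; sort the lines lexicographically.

thr1.a=0 thr2.a=2
thr1.a=1 thr2.a=0
thr1.a=1 thr2.a=2

outcome vector order: (thr1.a,thr2.a)
|SC outcomes| = 3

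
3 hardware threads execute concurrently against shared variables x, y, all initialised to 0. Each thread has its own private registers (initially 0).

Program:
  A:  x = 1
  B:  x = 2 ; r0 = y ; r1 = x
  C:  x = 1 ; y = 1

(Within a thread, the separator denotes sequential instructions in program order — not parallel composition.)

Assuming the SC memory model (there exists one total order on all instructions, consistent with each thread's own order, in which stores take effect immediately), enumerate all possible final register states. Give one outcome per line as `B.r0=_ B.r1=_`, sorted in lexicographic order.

B.r0=0 B.r1=1
B.r0=0 B.r1=2
B.r0=1 B.r1=1
B.r0=1 B.r1=2

outcome vector order: (B.r0,B.r1)
|SC outcomes| = 4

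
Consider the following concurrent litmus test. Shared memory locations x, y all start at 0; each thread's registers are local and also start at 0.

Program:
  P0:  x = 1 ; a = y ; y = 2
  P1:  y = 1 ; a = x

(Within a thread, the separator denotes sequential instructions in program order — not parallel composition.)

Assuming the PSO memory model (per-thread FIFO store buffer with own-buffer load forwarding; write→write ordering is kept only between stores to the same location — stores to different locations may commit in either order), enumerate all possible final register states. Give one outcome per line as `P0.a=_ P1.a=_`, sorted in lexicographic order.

P0.a=0 P1.a=0
P0.a=0 P1.a=1
P0.a=1 P1.a=0
P0.a=1 P1.a=1

outcome vector order: (P0.a,P1.a)
|PSO outcomes| = 4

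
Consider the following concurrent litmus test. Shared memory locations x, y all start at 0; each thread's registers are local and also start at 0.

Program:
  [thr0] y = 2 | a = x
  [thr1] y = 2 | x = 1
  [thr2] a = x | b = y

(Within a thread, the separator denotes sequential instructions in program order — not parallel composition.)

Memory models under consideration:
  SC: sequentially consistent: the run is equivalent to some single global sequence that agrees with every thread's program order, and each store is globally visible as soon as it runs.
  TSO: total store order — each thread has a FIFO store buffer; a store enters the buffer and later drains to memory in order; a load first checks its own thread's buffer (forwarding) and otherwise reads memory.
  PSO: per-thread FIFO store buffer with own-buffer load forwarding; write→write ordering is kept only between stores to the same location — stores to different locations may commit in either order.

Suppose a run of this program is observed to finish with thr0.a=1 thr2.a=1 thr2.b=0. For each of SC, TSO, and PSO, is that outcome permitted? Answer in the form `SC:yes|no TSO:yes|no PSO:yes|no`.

outcome vector order: (thr0.a,thr2.a,thr2.b)
[SC] allowed = {<0 0 0>; <0 0 2>; <0 1 2>; <1 0 0>; <1 0 2>; <1 1 2>}
[TSO] allowed = {<0 0 0>; <0 0 2>; <0 1 2>; <1 0 0>; <1 0 2>; <1 1 2>}
[PSO] allowed = {<0 0 0>; <0 0 2>; <0 1 0>; <0 1 2>; <1 0 0>; <1 0 2>; <1 1 0>; <1 1 2>}
target <1 1 0> ∈ {PSO}

SC:no TSO:no PSO:yes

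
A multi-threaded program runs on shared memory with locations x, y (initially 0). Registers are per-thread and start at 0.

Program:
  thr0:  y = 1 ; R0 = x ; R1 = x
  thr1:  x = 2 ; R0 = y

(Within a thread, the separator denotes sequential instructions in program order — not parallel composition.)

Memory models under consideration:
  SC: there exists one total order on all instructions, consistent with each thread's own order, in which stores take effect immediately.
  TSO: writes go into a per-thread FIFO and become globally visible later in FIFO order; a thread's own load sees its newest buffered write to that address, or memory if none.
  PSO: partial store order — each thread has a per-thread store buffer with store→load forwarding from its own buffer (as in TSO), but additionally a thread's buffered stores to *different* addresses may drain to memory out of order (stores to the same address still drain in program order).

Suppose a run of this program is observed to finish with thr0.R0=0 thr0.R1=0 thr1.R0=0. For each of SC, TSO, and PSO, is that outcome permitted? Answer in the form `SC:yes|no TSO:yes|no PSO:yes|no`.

SC:no TSO:yes PSO:yes

outcome vector order: (thr0.R0,thr0.R1,thr1.R0)
[SC] allowed = {(0,0,1) (0,2,1) (2,2,0) (2,2,1)}
[TSO] allowed = {(0,0,0) (0,0,1) (0,2,0) (0,2,1) (2,2,0) (2,2,1)}
[PSO] allowed = {(0,0,0) (0,0,1) (0,2,0) (0,2,1) (2,2,0) (2,2,1)}
target (0,0,0) ∈ {TSO,PSO}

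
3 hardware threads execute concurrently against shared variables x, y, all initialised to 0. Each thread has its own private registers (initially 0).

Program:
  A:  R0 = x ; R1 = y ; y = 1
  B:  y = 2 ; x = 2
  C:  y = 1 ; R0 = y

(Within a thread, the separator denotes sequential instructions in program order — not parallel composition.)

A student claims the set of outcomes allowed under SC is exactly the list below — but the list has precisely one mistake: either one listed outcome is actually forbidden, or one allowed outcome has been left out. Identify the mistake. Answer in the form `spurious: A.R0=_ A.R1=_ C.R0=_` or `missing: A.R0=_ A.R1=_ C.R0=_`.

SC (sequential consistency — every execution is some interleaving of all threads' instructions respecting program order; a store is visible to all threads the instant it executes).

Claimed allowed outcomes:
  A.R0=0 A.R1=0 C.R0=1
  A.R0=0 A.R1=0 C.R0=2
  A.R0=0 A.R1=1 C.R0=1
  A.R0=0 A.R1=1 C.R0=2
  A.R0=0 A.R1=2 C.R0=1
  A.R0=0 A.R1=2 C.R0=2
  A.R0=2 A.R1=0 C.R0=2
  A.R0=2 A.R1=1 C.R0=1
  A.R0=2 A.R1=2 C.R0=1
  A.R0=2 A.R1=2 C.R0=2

outcome vector order: (A.R0,A.R1,C.R0)
SC (9): 001, 002, 011, 012, 021, 022, 211, 221, 222
claimed∖SC = {202}

spurious: A.R0=2 A.R1=0 C.R0=2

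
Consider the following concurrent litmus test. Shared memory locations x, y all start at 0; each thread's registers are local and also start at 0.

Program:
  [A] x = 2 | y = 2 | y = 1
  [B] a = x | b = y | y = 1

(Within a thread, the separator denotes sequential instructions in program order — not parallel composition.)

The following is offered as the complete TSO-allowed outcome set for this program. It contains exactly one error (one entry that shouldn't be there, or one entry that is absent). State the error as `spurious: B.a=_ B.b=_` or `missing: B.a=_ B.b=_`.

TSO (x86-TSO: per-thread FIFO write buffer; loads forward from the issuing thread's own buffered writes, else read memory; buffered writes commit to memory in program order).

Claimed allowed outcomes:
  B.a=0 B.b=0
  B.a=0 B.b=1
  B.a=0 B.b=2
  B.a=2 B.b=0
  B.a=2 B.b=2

missing: B.a=2 B.b=1

outcome vector order: (B.a,B.b)
[TSO] allowed = {<0 0>, <0 1>, <0 2>, <2 0>, <2 1>, <2 2>}
TSO∖claimed = {<2 1>}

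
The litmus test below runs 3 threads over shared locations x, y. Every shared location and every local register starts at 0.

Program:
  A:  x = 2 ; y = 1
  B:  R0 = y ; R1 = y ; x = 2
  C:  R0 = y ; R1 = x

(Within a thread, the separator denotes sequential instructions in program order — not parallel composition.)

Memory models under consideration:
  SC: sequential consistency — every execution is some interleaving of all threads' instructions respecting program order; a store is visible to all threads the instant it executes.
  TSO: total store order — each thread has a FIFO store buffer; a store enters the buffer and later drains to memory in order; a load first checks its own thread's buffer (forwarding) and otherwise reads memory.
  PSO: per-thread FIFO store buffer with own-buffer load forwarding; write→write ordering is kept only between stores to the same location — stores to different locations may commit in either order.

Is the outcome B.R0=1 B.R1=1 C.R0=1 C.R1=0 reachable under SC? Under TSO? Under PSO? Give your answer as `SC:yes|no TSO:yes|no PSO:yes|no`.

SC:no TSO:no PSO:yes

outcome vector order: (B.R0,B.R1,C.R0,C.R1)
SC (9): <0 0 0 0>; <0 0 0 2>; <0 0 1 2>; <0 1 0 0>; <0 1 0 2>; <0 1 1 2>; <1 1 0 0>; <1 1 0 2>; <1 1 1 2>
TSO (9): <0 0 0 0>; <0 0 0 2>; <0 0 1 2>; <0 1 0 0>; <0 1 0 2>; <0 1 1 2>; <1 1 0 0>; <1 1 0 2>; <1 1 1 2>
PSO (12): <0 0 0 0>; <0 0 0 2>; <0 0 1 0>; <0 0 1 2>; <0 1 0 0>; <0 1 0 2>; <0 1 1 0>; <0 1 1 2>; <1 1 0 0>; <1 1 0 2>; <1 1 1 0>; <1 1 1 2>
target <1 1 1 0> ∈ {PSO}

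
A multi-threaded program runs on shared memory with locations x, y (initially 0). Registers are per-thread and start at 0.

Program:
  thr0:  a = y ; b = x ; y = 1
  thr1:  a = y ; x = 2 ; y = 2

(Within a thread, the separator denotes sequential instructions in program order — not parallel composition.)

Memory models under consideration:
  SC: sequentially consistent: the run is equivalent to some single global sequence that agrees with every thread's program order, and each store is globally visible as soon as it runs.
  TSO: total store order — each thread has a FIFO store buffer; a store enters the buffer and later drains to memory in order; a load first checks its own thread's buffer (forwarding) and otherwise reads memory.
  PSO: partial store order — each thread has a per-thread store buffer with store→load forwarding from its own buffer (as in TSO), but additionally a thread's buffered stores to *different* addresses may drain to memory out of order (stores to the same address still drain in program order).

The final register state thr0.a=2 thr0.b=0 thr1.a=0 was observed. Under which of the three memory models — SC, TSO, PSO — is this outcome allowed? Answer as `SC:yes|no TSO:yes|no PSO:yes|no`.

SC:no TSO:no PSO:yes

outcome vector order: (thr0.a,thr0.b,thr1.a)
SC: 4 outcomes — {(0,0,0), (0,0,1), (0,2,0), (2,2,0)}
TSO: 4 outcomes — {(0,0,0), (0,0,1), (0,2,0), (2,2,0)}
PSO: 5 outcomes — {(0,0,0), (0,0,1), (0,2,0), (2,0,0), (2,2,0)}
target (2,0,0) ∈ {PSO}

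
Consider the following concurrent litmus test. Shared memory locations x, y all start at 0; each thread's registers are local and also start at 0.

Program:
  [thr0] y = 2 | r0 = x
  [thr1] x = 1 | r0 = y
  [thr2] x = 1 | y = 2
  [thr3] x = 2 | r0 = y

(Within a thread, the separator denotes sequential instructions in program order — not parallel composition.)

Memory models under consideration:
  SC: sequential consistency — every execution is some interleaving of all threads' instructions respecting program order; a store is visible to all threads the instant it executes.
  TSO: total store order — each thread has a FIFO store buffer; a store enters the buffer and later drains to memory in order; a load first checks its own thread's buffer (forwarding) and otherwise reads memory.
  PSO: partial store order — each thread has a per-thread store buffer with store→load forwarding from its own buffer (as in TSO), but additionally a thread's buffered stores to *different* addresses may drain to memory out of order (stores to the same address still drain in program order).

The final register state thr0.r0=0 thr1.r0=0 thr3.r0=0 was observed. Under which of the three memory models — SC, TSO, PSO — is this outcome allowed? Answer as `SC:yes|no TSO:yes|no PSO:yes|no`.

SC:no TSO:yes PSO:yes

outcome vector order: (thr0.r0,thr1.r0,thr3.r0)
SC (9): <0 2 2> <1 0 0> <1 0 2> <1 2 0> <1 2 2> <2 0 0> <2 0 2> <2 2 0> <2 2 2>
TSO (12): <0 0 0> <0 0 2> <0 2 0> <0 2 2> <1 0 0> <1 0 2> <1 2 0> <1 2 2> <2 0 0> <2 0 2> <2 2 0> <2 2 2>
PSO (12): <0 0 0> <0 0 2> <0 2 0> <0 2 2> <1 0 0> <1 0 2> <1 2 0> <1 2 2> <2 0 0> <2 0 2> <2 2 0> <2 2 2>
target <0 0 0> ∈ {TSO,PSO}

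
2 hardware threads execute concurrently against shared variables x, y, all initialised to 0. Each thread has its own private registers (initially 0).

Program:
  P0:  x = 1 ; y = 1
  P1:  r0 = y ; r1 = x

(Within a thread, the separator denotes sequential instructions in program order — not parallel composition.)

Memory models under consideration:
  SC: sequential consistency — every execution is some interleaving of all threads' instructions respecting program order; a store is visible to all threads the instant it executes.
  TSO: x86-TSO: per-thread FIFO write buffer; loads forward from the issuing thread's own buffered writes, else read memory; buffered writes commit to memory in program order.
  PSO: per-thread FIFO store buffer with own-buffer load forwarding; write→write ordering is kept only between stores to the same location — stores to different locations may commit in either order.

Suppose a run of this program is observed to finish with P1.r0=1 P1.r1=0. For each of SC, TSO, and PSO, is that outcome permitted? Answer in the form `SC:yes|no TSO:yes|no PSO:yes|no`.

SC:no TSO:no PSO:yes

outcome vector order: (P1.r0,P1.r1)
under SC → (0,0) (0,1) (1,1)
under TSO → (0,0) (0,1) (1,1)
under PSO → (0,0) (0,1) (1,0) (1,1)
target (1,0) ∈ {PSO}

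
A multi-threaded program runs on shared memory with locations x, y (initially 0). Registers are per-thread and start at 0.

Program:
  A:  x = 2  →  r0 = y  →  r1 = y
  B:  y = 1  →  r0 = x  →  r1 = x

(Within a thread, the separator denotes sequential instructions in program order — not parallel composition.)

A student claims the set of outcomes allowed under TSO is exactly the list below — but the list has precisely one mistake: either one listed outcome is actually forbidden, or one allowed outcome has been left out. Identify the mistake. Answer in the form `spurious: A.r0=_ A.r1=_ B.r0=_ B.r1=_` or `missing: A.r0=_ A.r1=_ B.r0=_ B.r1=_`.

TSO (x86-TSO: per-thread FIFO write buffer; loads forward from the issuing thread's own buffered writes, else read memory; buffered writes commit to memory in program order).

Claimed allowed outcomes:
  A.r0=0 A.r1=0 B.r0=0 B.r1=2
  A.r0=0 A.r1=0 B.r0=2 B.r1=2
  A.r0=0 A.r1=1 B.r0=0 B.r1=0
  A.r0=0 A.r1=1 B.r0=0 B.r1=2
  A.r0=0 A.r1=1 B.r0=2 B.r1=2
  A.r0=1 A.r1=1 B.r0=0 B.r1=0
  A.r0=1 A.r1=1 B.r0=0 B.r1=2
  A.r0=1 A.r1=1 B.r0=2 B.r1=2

missing: A.r0=0 A.r1=0 B.r0=0 B.r1=0

outcome vector order: (A.r0,A.r1,B.r0,B.r1)
TSO (9): (0,0,0,0); (0,0,0,2); (0,0,2,2); (0,1,0,0); (0,1,0,2); (0,1,2,2); (1,1,0,0); (1,1,0,2); (1,1,2,2)
TSO∖claimed = {(0,0,0,0)}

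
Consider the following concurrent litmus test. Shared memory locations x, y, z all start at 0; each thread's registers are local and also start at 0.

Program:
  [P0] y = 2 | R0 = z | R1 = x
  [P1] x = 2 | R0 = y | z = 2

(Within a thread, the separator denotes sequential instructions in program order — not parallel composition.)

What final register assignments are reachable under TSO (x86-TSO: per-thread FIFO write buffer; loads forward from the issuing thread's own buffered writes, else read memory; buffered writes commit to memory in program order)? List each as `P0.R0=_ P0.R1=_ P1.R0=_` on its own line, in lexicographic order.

P0.R0=0 P0.R1=0 P1.R0=0
P0.R0=0 P0.R1=0 P1.R0=2
P0.R0=0 P0.R1=2 P1.R0=0
P0.R0=0 P0.R1=2 P1.R0=2
P0.R0=2 P0.R1=2 P1.R0=0
P0.R0=2 P0.R1=2 P1.R0=2

outcome vector order: (P0.R0,P0.R1,P1.R0)
|TSO outcomes| = 6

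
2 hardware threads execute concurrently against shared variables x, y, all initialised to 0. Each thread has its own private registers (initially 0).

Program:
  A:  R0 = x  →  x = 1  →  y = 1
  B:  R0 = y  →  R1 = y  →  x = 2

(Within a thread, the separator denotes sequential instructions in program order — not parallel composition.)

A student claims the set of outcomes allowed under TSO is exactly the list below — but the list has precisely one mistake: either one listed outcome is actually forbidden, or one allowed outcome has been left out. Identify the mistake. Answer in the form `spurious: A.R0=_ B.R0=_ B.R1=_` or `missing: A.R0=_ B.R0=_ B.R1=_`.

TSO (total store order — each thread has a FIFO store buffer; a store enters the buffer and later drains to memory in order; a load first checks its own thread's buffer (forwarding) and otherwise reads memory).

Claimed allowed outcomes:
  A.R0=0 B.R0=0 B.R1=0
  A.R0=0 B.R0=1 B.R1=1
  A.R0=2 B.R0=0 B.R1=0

missing: A.R0=0 B.R0=0 B.R1=1

outcome vector order: (A.R0,B.R0,B.R1)
TSO (4): 000 001 011 200
TSO∖claimed = {001}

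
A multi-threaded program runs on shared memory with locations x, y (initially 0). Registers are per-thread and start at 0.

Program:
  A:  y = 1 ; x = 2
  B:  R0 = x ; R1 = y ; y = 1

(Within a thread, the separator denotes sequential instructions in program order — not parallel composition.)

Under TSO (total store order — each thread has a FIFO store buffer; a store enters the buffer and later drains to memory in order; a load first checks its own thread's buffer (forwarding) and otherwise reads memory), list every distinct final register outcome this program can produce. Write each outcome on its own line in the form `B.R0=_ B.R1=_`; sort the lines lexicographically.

outcome vector order: (B.R0,B.R1)
|TSO outcomes| = 3

B.R0=0 B.R1=0
B.R0=0 B.R1=1
B.R0=2 B.R1=1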